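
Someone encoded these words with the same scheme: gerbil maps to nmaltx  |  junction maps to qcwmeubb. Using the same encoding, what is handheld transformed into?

oiwnsqyr

In gerbil: g→n is +7, e→m is +8, r→a is +9, b→l is +10 — the shift increases by 1 each position. Letter i (0-indexed) is shifted by i+7, so successive shifts are 7, 8, 9, ….
On handheld: h+7=o, a+8=i, n+9=w, d+10=n, h+11=s, e+12=q, l+13=y, d+14=r.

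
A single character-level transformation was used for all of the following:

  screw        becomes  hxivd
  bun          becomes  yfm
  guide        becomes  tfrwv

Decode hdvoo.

swell

This is the alphabet-reversal cipher (Atbash): a becomes z, b becomes y, etc.
Decoding hdvoo: h↔s, d↔w, v↔e, o↔l, o↔l.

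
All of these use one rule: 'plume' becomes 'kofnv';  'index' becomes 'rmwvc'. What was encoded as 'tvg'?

Each pair mirrors across the alphabet (p↔k, l↔o, u↔f): positions sum to 25. Letters are reflected about the middle of the alphabet (position → 25−position): Atbash.
Undoing it on tvg: t↔g, v↔e, g↔t.

get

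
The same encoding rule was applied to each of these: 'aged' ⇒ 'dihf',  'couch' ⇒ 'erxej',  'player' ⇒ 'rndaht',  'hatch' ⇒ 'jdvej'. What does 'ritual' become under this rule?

tlvxdn

The shift depends on letter class: consonant g→i is +2, but vowel a→d is +3. Two shifts are in play — +3 for a/e/i/o/u, +2 for every other letter.
For ritual: r(cons)+2=t, i(vowel)+3=l, t(cons)+2=v, u(vowel)+3=x, a(vowel)+3=d, l(cons)+2=n.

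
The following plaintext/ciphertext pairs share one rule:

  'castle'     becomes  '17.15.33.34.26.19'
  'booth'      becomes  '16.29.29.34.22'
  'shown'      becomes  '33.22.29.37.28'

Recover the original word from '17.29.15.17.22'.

c is letter #3 and maps to 17: an offset of 14. Each letter is replaced by its alphabet position (a=1..z=26) + 14.
Decoding 17.29.15.17.22: 17→(17−14)÷1=3=c, 29→(29−14)÷1=15=o, 15→(15−14)÷1=1=a, 17→(17−14)÷1=3=c, 22→(22−14)÷1=8=h.

coach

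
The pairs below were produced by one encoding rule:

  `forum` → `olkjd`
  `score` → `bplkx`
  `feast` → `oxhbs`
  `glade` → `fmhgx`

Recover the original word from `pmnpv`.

click

f(5)→o(14) and o(14)→l(11) fit y≡17x+7 (mod 26); the inverse of 17 mod 26 is 23. Each letter's alphabet position (a=0..z=25) is mapped through 17·x+7 mod 26 — an affine cipher.
Undoing it on pmnpv: p(15)→23·(15−7)≡2=c; m(12)→23·(12−7)≡11=l; n(13)→23·(13−7)≡8=i; p(15)→23·(15−7)≡2=c; v(21)→23·(21−7)≡10=k (all mod 26).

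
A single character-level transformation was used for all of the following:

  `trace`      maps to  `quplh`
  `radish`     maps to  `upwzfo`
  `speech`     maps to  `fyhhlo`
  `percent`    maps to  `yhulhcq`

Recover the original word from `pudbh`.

This is an affine cipher: with a=0,…,z=25, each position x becomes (11x+15) mod 26.
Reversing it on pudbh: p(15)→19·(15−15)≡0=a; u(20)→19·(20−15)≡17=r; d(3)→19·(3−15)≡6=g; b(1)→19·(1−15)≡20=u; h(7)→19·(7−15)≡4=e (all mod 26).

argue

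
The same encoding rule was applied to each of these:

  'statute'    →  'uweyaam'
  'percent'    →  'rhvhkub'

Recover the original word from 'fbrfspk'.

In statute: s→u is +2, t→w is +3, a→e is +4, t→y is +5 — the shift increases by 1 each position. Letter i (0-indexed) is shifted by i+2, so successive shifts are 2, 3, 4, ….
Reversing it on fbrfspk: f−2=d, b−3=y, r−4=n, f−5=a, s−6=m, p−7=i, k−8=c.

dynamic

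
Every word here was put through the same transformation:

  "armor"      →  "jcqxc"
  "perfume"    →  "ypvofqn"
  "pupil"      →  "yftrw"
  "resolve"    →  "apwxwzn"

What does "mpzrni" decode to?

Shifts by position in armor: pos 0: a→j (+9), pos 1: r→c (+11), pos 2: m→q (+4), pos 3: o→x (+9), pos 4: r→c (+11) — repeating every 3. It's a Vigenère-style cipher with numeric key [9,11,4]: position i shifts by key[i mod 3].
Undoing it on mpzrni: m−9=d, p−11=e, z−4=v, r−9=i, n−11=c, i−4=e.

device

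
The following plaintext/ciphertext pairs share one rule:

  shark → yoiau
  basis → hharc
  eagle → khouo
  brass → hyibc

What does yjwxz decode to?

scoop

In shark: s→y is +6, h→o is +7, a→i is +8, r→a is +9 — the shift increases by 1 each position. The shift increases by 1 at each position, starting from +6: 6, 7, 8, ….
Reversing it on yjwxz: y−6=s, j−7=c, w−8=o, x−9=o, z−10=p.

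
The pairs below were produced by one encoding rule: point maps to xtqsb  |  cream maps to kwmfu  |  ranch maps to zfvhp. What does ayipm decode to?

stake

The shifts repeat in a cycle of length 2: positions 0,1,… shift by +8, +5, then the pattern repeats.
Decoding ayipm: a−8=s, y−5=t, i−8=a, p−5=k, m−8=e.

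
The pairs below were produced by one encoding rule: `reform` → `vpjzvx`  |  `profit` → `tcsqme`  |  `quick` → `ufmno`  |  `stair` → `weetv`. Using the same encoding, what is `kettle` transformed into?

opxepp

Shifts by position in reform: pos 0: r→v (+4), pos 1: e→p (+11), pos 2: f→j (+4), pos 3: o→z (+11) — repeating every 2. It's a Vigenère-style cipher with numeric key [4,11]: position i shifts by key[i mod 2].
For kettle: k+4=o, e+11=p, t+4=x, t+11=e, l+4=p, e+11=p.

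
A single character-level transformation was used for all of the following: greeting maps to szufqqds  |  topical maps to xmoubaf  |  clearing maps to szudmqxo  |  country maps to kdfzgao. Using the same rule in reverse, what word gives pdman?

The output letters match the input read backwards, each shifted +12: greeting reversed is gniteerg. The word is reversed, then every letter is shifted forward by 12.
Undoing it on pdman: shift back: p−12=d, d−12=r, m−12=a, a−12=o, n−12=b → draob; then reverse → board.

board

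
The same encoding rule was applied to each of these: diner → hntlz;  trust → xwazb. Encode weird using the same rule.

ajoyl

Letter i (0-indexed) is shifted by i+4, so successive shifts are 4, 5, 6, ….
For weird: w+4=a, e+5=j, i+6=o, r+7=y, d+8=l.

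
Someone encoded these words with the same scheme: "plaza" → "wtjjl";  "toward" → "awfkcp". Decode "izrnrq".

bridge

In plaza: p→w is +7, l→t is +8, a→j is +9, z→j is +10 — the shift increases by 1 each position. Letter i (0-indexed) is shifted by i+7, so successive shifts are 7, 8, 9, ….
Reversing it on izrnrq: i−7=b, z−8=r, r−9=i, n−10=d, r−11=g, q−12=e.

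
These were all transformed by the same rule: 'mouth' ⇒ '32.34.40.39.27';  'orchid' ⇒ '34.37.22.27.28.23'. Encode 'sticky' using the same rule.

Each letter is replaced by its alphabet position (a=1..z=26) + 19.
For sticky: s=19→38, t=20→39, i=9→28, c=3→22, k=11→30, y=25→44.

38.39.28.22.30.44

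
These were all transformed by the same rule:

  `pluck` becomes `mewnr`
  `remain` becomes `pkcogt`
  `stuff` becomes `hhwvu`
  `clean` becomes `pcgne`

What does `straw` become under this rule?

yctvu

The output letters match the input read backwards, each shifted +2: pluck reversed is kculp. Two steps: reverse the string, then apply a Caesar shift of +2.
Applying it to straw: reverse → warts; then shift: w+2=y, a+2=c, r+2=t, t+2=v, s+2=u.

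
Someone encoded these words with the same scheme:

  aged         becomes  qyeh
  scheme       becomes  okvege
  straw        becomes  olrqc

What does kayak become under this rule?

mqwqm

a(0)→q(16) and g(6)→y(24) fit y≡23x+16 (mod 26); the inverse of 23 mod 26 is 17. Each letter's alphabet position (a=0..z=25) is mapped through 23·x+16 mod 26 — an affine cipher.
For kayak: k(10)→23·10+16≡12=m; a(0)→23·0+16≡16=q; y(24)→23·24+16≡22=w; a(0)→23·0+16≡16=q; k(10)→23·10+16≡12=m (all mod 26).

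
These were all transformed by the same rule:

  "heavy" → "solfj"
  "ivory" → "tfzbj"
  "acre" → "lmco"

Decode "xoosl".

media

Shifts by position in heavy: pos 0: h→s (+11), pos 1: e→o (+10), pos 2: a→l (+11), pos 3: v→f (+10) — repeating every 2. A repeating key of period 2 is used — shifts +11, +10 over and over.
Decoding xoosl: x−11=m, o−10=e, o−11=d, s−10=i, l−11=a.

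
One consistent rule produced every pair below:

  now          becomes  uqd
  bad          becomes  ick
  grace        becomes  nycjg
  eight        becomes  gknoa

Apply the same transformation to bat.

ica

The shift depends on letter class: consonant n→u is +7, but vowel o→q is +2. Vowels shift forward by 2 and consonants shift forward by 7.
On bat: b(cons)+7=i, a(vowel)+2=c, t(cons)+7=a.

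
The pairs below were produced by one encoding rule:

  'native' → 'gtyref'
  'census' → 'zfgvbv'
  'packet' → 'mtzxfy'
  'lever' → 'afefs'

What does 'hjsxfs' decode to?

worker

n(13)→g(6) and a(0)→t(19) fit y≡3x+19 (mod 26); the inverse of 3 mod 26 is 9. Treating letters as 0–25, the rule is x ↦ 3x + 19 (mod 26).
Decoding hjsxfs: h(7)→9·(7−19)≡22=w; j(9)→9·(9−19)≡14=o; s(18)→9·(18−19)≡17=r; x(23)→9·(23−19)≡10=k; f(5)→9·(5−19)≡4=e; s(18)→9·(18−19)≡17=r (all mod 26).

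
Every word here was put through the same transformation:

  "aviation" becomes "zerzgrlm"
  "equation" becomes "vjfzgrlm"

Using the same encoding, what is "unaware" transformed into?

Each pair mirrors across the alphabet (a↔z, v↔e, i↔r): positions sum to 25. Letters are reflected about the middle of the alphabet (position → 25−position): Atbash.
Applying it to unaware: u↔f, n↔m, a↔z, w↔d, a↔z, r↔i, e↔v.

fmzdziv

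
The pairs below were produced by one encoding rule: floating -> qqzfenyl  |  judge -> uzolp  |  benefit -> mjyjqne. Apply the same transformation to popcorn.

atahzwy

Shifts by position in floating: pos 0: f→q (+11), pos 1: l→q (+5), pos 2: o→z (+11), pos 3: a→f (+5) — repeating every 2. A repeating key of period 2 is used — shifts +11, +5 over and over.
For popcorn: p+11=a, o+5=t, p+11=a, c+5=h, o+11=z, r+5=w, n+11=y.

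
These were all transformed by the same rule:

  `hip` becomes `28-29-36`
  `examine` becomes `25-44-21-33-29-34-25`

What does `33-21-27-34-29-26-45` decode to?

h is letter #8 and maps to 28: an offset of 20. The number is (letter's place in the alphabet, a=1) + 20.
Undoing it on 33-21-27-34-29-26-45: 33→(33−20)÷1=13=m, 21→(21−20)÷1=1=a, 27→(27−20)÷1=7=g, 34→(34−20)÷1=14=n, 29→(29−20)÷1=9=i, 26→(26−20)÷1=6=f, 45→(45−20)÷1=25=y.

magnify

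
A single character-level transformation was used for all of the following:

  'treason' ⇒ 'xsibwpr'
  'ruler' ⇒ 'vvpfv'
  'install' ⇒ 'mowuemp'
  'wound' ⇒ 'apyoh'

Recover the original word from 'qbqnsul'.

Shifts by position in treason: pos 0: t→x (+4), pos 1: r→s (+1), pos 2: e→i (+4), pos 3: a→b (+1) — repeating every 2. A repeating key of period 2 is used — shifts +4, +1 over and over.
Decoding qbqnsul: q−4=m, b−1=a, q−4=m, n−1=m, s−4=o, u−1=t, l−4=h.

mammoth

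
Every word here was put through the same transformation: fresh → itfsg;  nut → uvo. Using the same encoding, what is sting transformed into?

hojut

The output letters match the input read backwards, each shifted +1: fresh reversed is hserf. The word is reversed, then every letter is shifted forward by 1.
On sting: reverse → gnits; then shift: g+1=h, n+1=o, i+1=j, t+1=u, s+1=t.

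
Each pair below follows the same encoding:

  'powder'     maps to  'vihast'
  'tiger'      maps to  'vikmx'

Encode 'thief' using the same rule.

jimlx

Two steps: reverse the string, then apply a Caesar shift of +4.
For thief: reverse → feiht; then shift: f+4=j, e+4=i, i+4=m, h+4=l, t+4=x.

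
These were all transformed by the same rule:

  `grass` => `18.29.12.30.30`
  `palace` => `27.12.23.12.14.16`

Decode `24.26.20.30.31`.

moist

g is letter #7 and maps to 18: an offset of 11. The number is (letter's place in the alphabet, a=1) + 11.
Reversing it on 24.26.20.30.31: 24→(24−11)÷1=13=m, 26→(26−11)÷1=15=o, 20→(20−11)÷1=9=i, 30→(30−11)÷1=19=s, 31→(31−11)÷1=20=t.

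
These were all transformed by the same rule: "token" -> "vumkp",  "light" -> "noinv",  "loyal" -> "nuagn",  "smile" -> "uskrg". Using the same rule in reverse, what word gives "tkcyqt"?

Shifts by position in token: pos 0: t→v (+2), pos 1: o→u (+6), pos 2: k→m (+2), pos 3: e→k (+6) — repeating every 2. It's a Vigenère-style cipher with numeric key [2,6]: position i shifts by key[i mod 2].
Reversing it on tkcyqt: t−2=r, k−6=e, c−2=a, y−6=s, q−2=o, t−6=n.

reason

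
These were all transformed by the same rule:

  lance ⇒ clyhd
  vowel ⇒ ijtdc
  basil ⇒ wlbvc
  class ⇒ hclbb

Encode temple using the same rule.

l(11)→c(2) and a(0)→l(11) fit y≡11x+11 (mod 26); the inverse of 11 mod 26 is 19. This is an affine cipher: with a=0,…,z=25, each position x becomes (11x+11) mod 26.
Applying it to temple: t(19)→11·19+11≡12=m; e(4)→11·4+11≡3=d; m(12)→11·12+11≡13=n; p(15)→11·15+11≡20=u; l(11)→11·11+11≡2=c; e(4)→11·4+11≡3=d (all mod 26).

mdnucd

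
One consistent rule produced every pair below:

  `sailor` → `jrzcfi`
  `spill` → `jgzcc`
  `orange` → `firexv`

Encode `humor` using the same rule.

Compare letters: s→j is +17, a→r is +17, i→z is +17 — a constant shift. Every letter moves 17 places later in the alphabet, wrapping around z→a.
Applying it to humor: h+17=y, u+17=l, m+17=d, o+17=f, r+17=i.

yldfi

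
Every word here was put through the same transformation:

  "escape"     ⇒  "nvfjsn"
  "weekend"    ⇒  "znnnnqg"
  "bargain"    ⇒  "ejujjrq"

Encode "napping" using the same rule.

qjssrqj

The shift depends on letter class: consonant s→v is +3, but vowel e→n is +9. The rule splits by letter class: vowels +9, consonants +3.
For napping: n(cons)+3=q, a(vowel)+9=j, p(cons)+3=s, p(cons)+3=s, i(vowel)+9=r, n(cons)+3=q, g(cons)+3=j.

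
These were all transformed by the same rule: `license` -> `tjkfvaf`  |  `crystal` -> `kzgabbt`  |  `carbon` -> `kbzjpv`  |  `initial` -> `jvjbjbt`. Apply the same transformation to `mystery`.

ugabfzg

The shift depends on letter class: consonant l→t is +8, but vowel i→j is +1. Vowels shift forward by 1 and consonants shift forward by 8.
On mystery: m(cons)+8=u, y(cons)+8=g, s(cons)+8=a, t(cons)+8=b, e(vowel)+1=f, r(cons)+8=z, y(cons)+8=g.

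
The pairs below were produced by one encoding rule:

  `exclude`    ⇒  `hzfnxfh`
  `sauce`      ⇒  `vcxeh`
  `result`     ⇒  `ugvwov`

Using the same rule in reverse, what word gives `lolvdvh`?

The shifts repeat in a cycle of length 2: positions 0,1,… shift by +3, +2, then the pattern repeats.
Decoding lolvdvh: l−3=i, o−2=m, l−3=i, v−2=t, d−3=a, v−2=t, h−3=e.

imitate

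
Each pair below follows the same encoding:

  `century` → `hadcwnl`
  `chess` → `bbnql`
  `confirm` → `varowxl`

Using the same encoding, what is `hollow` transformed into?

fxuuxq

The output letters match the input read backwards, each shifted +9: century reversed is yrutnec. Read the word backwards and shift each letter +9.
For hollow: reverse → wolloh; then shift: w+9=f, o+9=x, l+9=u, l+9=u, o+9=x, h+9=q.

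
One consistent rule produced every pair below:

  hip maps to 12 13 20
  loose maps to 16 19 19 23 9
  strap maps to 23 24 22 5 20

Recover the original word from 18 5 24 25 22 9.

nature

Letters become their 1-based position plus 4 (so a→5, b→6, …).
Decoding 18 5 24 25 22 9: 18→(18−4)÷1=14=n, 5→(5−4)÷1=1=a, 24→(24−4)÷1=20=t, 25→(25−4)÷1=21=u, 22→(22−4)÷1=18=r, 9→(9−4)÷1=5=e.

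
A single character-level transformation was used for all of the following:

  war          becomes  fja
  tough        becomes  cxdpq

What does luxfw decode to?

clown

Compare letters: w→f is +9, a→j is +9, r→a is +9 — a constant shift. It's a constant shift of +9 (ROT9).
Decoding luxfw: l−9=c, u−9=l, x−9=o, f−9=w, w−9=n.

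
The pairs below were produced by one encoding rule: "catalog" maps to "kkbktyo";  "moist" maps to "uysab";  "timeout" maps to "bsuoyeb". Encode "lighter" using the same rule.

The shift depends on letter class: consonant c→k is +8, but vowel a→k is +10. Vowels shift forward by 10 and consonants shift forward by 8.
Applying it to lighter: l(cons)+8=t, i(vowel)+10=s, g(cons)+8=o, h(cons)+8=p, t(cons)+8=b, e(vowel)+10=o, r(cons)+8=z.

tsopboz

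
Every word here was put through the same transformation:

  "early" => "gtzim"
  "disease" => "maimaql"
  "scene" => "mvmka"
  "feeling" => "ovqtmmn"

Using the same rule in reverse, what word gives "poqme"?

The output letters match the input read backwards, each shifted +8: early reversed is ylrae. Two steps: reverse the string, then apply a Caesar shift of +8.
Decoding poqme: shift back: p−8=h, o−8=g, q−8=i, m−8=e, e−8=w → hgiew; then reverse → weigh.

weigh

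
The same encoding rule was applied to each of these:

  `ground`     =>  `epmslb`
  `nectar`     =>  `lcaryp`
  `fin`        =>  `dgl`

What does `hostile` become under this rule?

fmqrgjc

Compare letters: g→e is +24, r→p is +24, o→m is +24 — a constant shift. Every letter moves 24 places later in the alphabet, wrapping around z→a.
For hostile: h+24=f, o+24=m, s+24=q, t+24=r, i+24=g, l+24=j, e+24=c.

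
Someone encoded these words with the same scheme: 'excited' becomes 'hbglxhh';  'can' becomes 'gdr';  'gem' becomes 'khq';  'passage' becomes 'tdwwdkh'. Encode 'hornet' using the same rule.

lrvrhx

Two shifts are in play — +3 for a/e/i/o/u, +4 for every other letter.
On hornet: h(cons)+4=l, o(vowel)+3=r, r(cons)+4=v, n(cons)+4=r, e(vowel)+3=h, t(cons)+4=x.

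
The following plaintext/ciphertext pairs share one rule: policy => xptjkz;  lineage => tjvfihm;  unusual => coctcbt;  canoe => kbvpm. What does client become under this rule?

kmqfvu

Shifts by position in policy: pos 0: p→x (+8), pos 1: o→p (+1), pos 2: l→t (+8), pos 3: i→j (+1) — repeating every 2. The shifts repeat in a cycle of length 2: positions 0,1,… shift by +8, +1, then the pattern repeats.
Applying it to client: c+8=k, l+1=m, i+8=q, e+1=f, n+8=v, t+1=u.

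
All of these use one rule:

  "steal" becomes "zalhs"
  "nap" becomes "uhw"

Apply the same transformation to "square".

zxbhyl

It's a constant shift of +7 (ROT7).
For square: s+7=z, q+7=x, u+7=b, a+7=h, r+7=y, e+7=l.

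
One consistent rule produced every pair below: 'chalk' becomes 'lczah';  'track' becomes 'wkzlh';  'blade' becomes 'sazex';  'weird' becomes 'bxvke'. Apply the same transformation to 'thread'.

wckxze

c(2)→l(11) and h(7)→c(2) fit y≡19x+25 (mod 26); the inverse of 19 mod 26 is 11. Each letter's alphabet position (a=0..z=25) is mapped through 19·x+25 mod 26 — an affine cipher.
On thread: t(19)→19·19+25≡22=w; h(7)→19·7+25≡2=c; r(17)→19·17+25≡10=k; e(4)→19·4+25≡23=x; a(0)→19·0+25≡25=z; d(3)→19·3+25≡4=e (all mod 26).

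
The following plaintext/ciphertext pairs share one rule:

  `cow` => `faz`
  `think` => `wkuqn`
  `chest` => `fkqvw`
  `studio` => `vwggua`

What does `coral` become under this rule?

faumo

The shift depends on letter class: consonant c→f is +3, but vowel o→a is +12. Vowels shift forward by 12 and consonants shift forward by 3.
On coral: c(cons)+3=f, o(vowel)+12=a, r(cons)+3=u, a(vowel)+12=m, l(cons)+3=o.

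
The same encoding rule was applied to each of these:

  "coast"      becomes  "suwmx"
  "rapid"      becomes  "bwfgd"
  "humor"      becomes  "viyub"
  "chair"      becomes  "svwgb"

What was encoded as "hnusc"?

block

c(2)→s(18) and o(14)→u(20) fit y≡11x+22 (mod 26); the inverse of 11 mod 26 is 19. This is an affine cipher: with a=0,…,z=25, each position x becomes (11x+22) mod 26.
Reversing it on hnusc: h(7)→19·(7−22)≡1=b; n(13)→19·(13−22)≡11=l; u(20)→19·(20−22)≡14=o; s(18)→19·(18−22)≡2=c; c(2)→19·(2−22)≡10=k (all mod 26).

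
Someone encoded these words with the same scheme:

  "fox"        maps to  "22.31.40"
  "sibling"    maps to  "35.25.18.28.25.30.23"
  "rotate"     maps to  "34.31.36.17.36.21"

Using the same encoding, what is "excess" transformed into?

The number is (letter's place in the alphabet, a=1) + 16.
For excess: e=5→21, x=24→40, c=3→19, e=5→21, s=19→35, s=19→35.

21.40.19.21.35.35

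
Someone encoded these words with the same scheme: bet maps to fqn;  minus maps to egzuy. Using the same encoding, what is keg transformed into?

The word is reversed, then every letter is shifted forward by 12.
On keg: reverse → gek; then shift: g+12=s, e+12=q, k+12=w.

sqw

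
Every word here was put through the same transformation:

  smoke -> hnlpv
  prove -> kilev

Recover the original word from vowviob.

Each pair mirrors across the alphabet (s↔h, m↔n, o↔l): positions sum to 25. Letters are reflected about the middle of the alphabet (position → 25−position): Atbash.
Reversing it on vowviob: v↔e, o↔l, w↔d, v↔e, i↔r, o↔l, b↔y.

elderly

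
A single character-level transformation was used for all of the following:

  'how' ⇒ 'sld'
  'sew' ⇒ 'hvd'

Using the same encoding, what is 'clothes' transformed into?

xolgsvh

This is the alphabet-reversal cipher (Atbash): a becomes z, b becomes y, etc.
For clothes: c↔x, l↔o, o↔l, t↔g, h↔s, e↔v, s↔h.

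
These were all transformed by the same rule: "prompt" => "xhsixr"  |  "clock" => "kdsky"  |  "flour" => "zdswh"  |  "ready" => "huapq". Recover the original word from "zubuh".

Each letter's alphabet position (a=0..z=25) is mapped through 5·x+0 mod 26 — an affine cipher.
Undoing it on zubuh: z(25)→21·(25−0)≡5=f; u(20)→21·(20−0)≡4=e; b(1)→21·(1−0)≡21=v; u(20)→21·(20−0)≡4=e; h(7)→21·(7−0)≡17=r (all mod 26).

fever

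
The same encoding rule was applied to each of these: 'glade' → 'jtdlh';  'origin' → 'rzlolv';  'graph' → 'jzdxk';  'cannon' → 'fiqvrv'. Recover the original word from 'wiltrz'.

tailor

Shifts by position in glade: pos 0: g→j (+3), pos 1: l→t (+8), pos 2: a→d (+3), pos 3: d→l (+8) — repeating every 2. The shifts repeat in a cycle of length 2: positions 0,1,… shift by +3, +8, then the pattern repeats.
Reversing it on wiltrz: w−3=t, i−8=a, l−3=i, t−8=l, r−3=o, z−8=r.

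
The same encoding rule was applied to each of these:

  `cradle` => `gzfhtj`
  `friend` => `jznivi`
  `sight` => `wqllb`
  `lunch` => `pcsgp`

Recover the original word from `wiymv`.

satin

The shifts repeat in a cycle of length 3: positions 0,1,… shift by +4, +8, +5, then the pattern repeats.
Undoing it on wiymv: w−4=s, i−8=a, y−5=t, m−4=i, v−8=n.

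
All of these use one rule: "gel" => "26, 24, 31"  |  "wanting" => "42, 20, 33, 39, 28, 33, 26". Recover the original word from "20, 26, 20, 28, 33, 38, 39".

g is letter #7 and maps to 26: an offset of 19. Each letter is replaced by its alphabet position (a=1..z=26) + 19.
Decoding 20, 26, 20, 28, 33, 38, 39: 20→(20−19)÷1=1=a, 26→(26−19)÷1=7=g, 20→(20−19)÷1=1=a, 28→(28−19)÷1=9=i, 33→(33−19)÷1=14=n, 38→(38−19)÷1=19=s, 39→(39−19)÷1=20=t.

against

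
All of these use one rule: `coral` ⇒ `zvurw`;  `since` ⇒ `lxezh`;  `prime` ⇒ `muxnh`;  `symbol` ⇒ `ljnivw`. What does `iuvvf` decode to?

c(2)→z(25) and o(14)→v(21) fit y≡17x+17 (mod 26); the inverse of 17 mod 26 is 23. Treating letters as 0–25, the rule is x ↦ 17x + 17 (mod 26).
Undoing it on iuvvf: i(8)→23·(8−17)≡1=b; u(20)→23·(20−17)≡17=r; v(21)→23·(21−17)≡14=o; v(21)→23·(21−17)≡14=o; f(5)→23·(5−17)≡10=k (all mod 26).

brook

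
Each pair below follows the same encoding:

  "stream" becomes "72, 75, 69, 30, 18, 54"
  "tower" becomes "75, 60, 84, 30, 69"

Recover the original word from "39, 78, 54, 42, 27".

humid

Each letter becomes 3×(its alphabet position, a=1..z=26) + 15.
Undoing it on 39, 78, 54, 42, 27: 39→(39−15)÷3=8=h, 78→(78−15)÷3=21=u, 54→(54−15)÷3=13=m, 42→(42−15)÷3=9=i, 27→(27−15)÷3=4=d.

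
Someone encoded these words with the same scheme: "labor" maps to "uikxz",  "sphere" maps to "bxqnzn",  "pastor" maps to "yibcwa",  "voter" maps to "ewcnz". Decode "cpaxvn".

Shifts by position in labor: pos 0: l→u (+9), pos 1: a→i (+8), pos 2: b→k (+9), pos 3: o→x (+9), pos 4: r→z (+8) — repeating every 3. It's a Vigenère-style cipher with numeric key [9,8,9]: position i shifts by key[i mod 3].
Decoding cpaxvn: c−9=t, p−8=h, a−9=r, x−9=o, v−8=n, n−9=e.

throne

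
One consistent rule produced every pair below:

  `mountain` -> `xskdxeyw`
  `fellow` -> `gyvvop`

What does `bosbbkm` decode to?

Read the word backwards and shift each letter +10.
Undoing it on bosbbkm: shift back: b−10=r, o−10=e, s−10=i, b−10=r, b−10=r, k−10=a, m−10=c → reirrac; then reverse → carrier.

carrier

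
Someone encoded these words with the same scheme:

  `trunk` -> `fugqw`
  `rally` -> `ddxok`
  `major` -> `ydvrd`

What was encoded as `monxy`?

album

Shifts by position in trunk: pos 0: t→f (+12), pos 1: r→u (+3), pos 2: u→g (+12), pos 3: n→q (+3) — repeating every 2. A repeating key of period 2 is used — shifts +12, +3 over and over.
Reversing it on monxy: m−12=a, o−3=l, n−12=b, x−3=u, y−12=m.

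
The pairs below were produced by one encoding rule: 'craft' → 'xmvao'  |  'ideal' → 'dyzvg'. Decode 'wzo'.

bet

Compare letters: c→x is +21, r→m is +21, a→v is +21 — a constant shift. Every letter moves 21 places later in the alphabet, wrapping around z→a.
Decoding wzo: w−21=b, z−21=e, o−21=t.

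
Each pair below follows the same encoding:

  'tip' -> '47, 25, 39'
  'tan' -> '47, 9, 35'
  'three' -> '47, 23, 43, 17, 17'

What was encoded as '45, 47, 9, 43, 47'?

start

With a=1..z=26, the number is 2·pos + 7.
Decoding 45, 47, 9, 43, 47: 45→(45−7)÷2=19=s, 47→(47−7)÷2=20=t, 9→(9−7)÷2=1=a, 43→(43−7)÷2=18=r, 47→(47−7)÷2=20=t.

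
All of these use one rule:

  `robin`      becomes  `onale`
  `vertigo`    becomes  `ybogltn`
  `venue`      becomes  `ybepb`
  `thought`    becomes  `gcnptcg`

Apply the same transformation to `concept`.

jnejbwg

r(17)→o(14) and o(14)→n(13) fit y≡9x+17 (mod 26); the inverse of 9 mod 26 is 3. Each letter's alphabet position (a=0..z=25) is mapped through 9·x+17 mod 26 — an affine cipher.
For concept: c(2)→9·2+17≡9=j; o(14)→9·14+17≡13=n; n(13)→9·13+17≡4=e; c(2)→9·2+17≡9=j; e(4)→9·4+17≡1=b; p(15)→9·15+17≡22=w; t(19)→9·19+17≡6=g (all mod 26).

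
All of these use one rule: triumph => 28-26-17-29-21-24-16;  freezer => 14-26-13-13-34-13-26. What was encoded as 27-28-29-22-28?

stunt

Each letter is replaced by its alphabet position (a=1..z=26) + 8.
Decoding 27-28-29-22-28: 27→(27−8)÷1=19=s, 28→(28−8)÷1=20=t, 29→(29−8)÷1=21=u, 22→(22−8)÷1=14=n, 28→(28−8)÷1=20=t.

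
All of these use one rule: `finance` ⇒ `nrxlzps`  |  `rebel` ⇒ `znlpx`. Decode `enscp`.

The shift increases by 1 at each position, starting from +8: 8, 9, 10, ….
Reversing it on enscp: e−8=w, n−9=e, s−10=i, c−11=r, p−12=d.

weird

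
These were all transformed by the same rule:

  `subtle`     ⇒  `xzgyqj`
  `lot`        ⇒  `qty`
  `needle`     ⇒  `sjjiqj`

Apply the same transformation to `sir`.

xnw

Compare letters: s→x is +5, u→z is +5, b→g is +5 — a constant shift. Every letter moves 5 places later in the alphabet, wrapping around z→a.
On sir: s+5=x, i+5=n, r+5=w.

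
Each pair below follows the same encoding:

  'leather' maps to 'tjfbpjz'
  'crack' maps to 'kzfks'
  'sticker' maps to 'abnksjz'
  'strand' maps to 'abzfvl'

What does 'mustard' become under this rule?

uzabfzl

Vowels shift forward by 5 and consonants shift forward by 8.
Applying it to mustard: m(cons)+8=u, u(vowel)+5=z, s(cons)+8=a, t(cons)+8=b, a(vowel)+5=f, r(cons)+8=z, d(cons)+8=l.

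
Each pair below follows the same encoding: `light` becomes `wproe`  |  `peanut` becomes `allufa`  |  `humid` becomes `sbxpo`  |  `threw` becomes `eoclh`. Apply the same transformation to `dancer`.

Shifts by position in light: pos 0: l→w (+11), pos 1: i→p (+7), pos 2: g→r (+11), pos 3: h→o (+7) — repeating every 2. A repeating key of period 2 is used — shifts +11, +7 over and over.
For dancer: d+11=o, a+7=h, n+11=y, c+7=j, e+11=p, r+7=y.

ohyjpy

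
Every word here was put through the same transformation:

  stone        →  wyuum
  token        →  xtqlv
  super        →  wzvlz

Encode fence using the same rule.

Each letter shifts forward by (position + 4), i.e. 4, 5, 6, … — the shift grows by one for each successive letter.
For fence: f+4=j, e+5=j, n+6=t, c+7=j, e+8=m.

jjtjm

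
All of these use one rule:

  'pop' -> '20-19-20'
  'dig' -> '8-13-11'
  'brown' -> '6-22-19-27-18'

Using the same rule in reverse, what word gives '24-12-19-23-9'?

those

p is letter #16 and maps to 20: an offset of 4. Letters become their 1-based position plus 4 (so a→5, b→6, …).
Decoding 24-12-19-23-9: 24→(24−4)÷1=20=t, 12→(12−4)÷1=8=h, 19→(19−4)÷1=15=o, 23→(23−4)÷1=19=s, 9→(9−4)÷1=5=e.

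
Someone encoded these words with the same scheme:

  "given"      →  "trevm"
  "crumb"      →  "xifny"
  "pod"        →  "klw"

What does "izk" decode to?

rap

Each pair mirrors across the alphabet (g↔t, i↔r, v↔e): positions sum to 25. Letters are reflected about the middle of the alphabet (position → 25−position): Atbash.
Reversing it on izk: i↔r, z↔a, k↔p.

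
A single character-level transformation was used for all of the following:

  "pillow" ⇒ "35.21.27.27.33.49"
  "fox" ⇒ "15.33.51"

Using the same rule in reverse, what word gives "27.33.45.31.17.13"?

lounge

p(#16)→35 and i(#9)→21: differences scale by 2, so n = 2·pos + 3. The formula is n = 2×(alphabet index, a=1) + 3.
Reversing it on 27.33.45.31.17.13: 27→(27−3)÷2=12=l, 33→(33−3)÷2=15=o, 45→(45−3)÷2=21=u, 31→(31−3)÷2=14=n, 17→(17−3)÷2=7=g, 13→(13−3)÷2=5=e.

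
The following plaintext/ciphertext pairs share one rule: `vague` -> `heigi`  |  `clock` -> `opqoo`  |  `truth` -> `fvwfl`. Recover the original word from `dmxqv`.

The shifts repeat in a cycle of length 3: positions 0,1,… shift by +12, +4, +2, then the pattern repeats.
Reversing it on dmxqv: d−12=r, m−4=i, x−2=v, q−12=e, v−4=r.

river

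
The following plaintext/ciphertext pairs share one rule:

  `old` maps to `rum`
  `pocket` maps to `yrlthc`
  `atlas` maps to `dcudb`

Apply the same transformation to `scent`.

blhwc

Two shifts are in play — +3 for a/e/i/o/u, +9 for every other letter.
On scent: s(cons)+9=b, c(cons)+9=l, e(vowel)+3=h, n(cons)+9=w, t(cons)+9=c.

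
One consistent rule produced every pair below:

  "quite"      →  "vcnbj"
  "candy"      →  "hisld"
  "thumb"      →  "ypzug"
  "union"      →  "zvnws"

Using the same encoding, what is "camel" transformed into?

Shifts by position in quite: pos 0: q→v (+5), pos 1: u→c (+8), pos 2: i→n (+5), pos 3: t→b (+8) — repeating every 2. A repeating key of period 2 is used — shifts +5, +8 over and over.
For camel: c+5=h, a+8=i, m+5=r, e+8=m, l+5=q.

hirmq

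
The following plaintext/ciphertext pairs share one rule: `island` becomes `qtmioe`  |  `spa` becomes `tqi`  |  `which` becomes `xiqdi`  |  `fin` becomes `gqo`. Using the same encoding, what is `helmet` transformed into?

immnmu

The shift depends on letter class: consonant s→t is +1, but vowel i→q is +8. Two shifts are in play — +8 for a/e/i/o/u, +1 for every other letter.
For helmet: h(cons)+1=i, e(vowel)+8=m, l(cons)+1=m, m(cons)+1=n, e(vowel)+8=m, t(cons)+1=u.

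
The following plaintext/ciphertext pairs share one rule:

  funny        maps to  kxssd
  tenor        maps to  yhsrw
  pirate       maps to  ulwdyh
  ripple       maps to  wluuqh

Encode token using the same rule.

yrphs

Two shifts are in play — +3 for a/e/i/o/u, +5 for every other letter.
Applying it to token: t(cons)+5=y, o(vowel)+3=r, k(cons)+5=p, e(vowel)+3=h, n(cons)+5=s.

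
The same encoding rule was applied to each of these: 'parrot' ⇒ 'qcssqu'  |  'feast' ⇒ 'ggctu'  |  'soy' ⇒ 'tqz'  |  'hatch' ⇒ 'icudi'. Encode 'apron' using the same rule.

cqsqo

The shift depends on letter class: consonant p→q is +1, but vowel a→c is +2. Two shifts are in play — +2 for a/e/i/o/u, +1 for every other letter.
For apron: a(vowel)+2=c, p(cons)+1=q, r(cons)+1=s, o(vowel)+2=q, n(cons)+1=o.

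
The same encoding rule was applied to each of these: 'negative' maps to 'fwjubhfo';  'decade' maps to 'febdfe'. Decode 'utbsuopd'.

contrast

The output letters match the input read backwards, each shifted +1: negative reversed is evitagen. Read the word backwards and shift each letter +1.
Reversing it on utbsuopd: shift back: u−1=t, t−1=s, b−1=a, s−1=r, u−1=t, o−1=n, p−1=o, d−1=c → tsartnoc; then reverse → contrast.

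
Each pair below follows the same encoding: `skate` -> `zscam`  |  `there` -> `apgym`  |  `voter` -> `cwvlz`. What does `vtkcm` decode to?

Shifts by position in skate: pos 0: s→z (+7), pos 1: k→s (+8), pos 2: a→c (+2), pos 3: t→a (+7), pos 4: e→m (+8) — repeating every 3. The shifts repeat in a cycle of length 3: positions 0,1,… shift by +7, +8, +2, then the pattern repeats.
Decoding vtkcm: v−7=o, t−8=l, k−2=i, c−7=v, m−8=e.

olive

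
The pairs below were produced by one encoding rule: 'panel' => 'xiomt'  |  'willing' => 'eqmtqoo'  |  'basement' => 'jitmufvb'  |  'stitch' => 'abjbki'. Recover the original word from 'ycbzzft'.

Shifts by position in panel: pos 0: p→x (+8), pos 1: a→i (+8), pos 2: n→o (+1), pos 3: e→m (+8), pos 4: l→t (+8) — repeating every 3. A repeating key of period 3 is used — shifts +8, +8, +1 over and over.
Reversing it on ycbzzft: y−8=q, c−8=u, b−1=a, z−8=r, z−8=r, f−1=e, t−8=l.

quarrel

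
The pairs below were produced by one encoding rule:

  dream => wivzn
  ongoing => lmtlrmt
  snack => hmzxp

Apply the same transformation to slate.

hozgv

Each pair mirrors across the alphabet (d↔w, r↔i, e↔v): positions sum to 25. Each letter is replaced by its mirror in the alphabet: a↔z, b↔y, c↔x, and so on (the Atbash cipher).
Applying it to slate: s↔h, l↔o, a↔z, t↔g, e↔v.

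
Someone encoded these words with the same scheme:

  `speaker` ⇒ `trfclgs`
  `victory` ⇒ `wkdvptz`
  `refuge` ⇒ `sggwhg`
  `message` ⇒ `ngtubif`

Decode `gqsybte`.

Shifts by position in speaker: pos 0: s→t (+1), pos 1: p→r (+2), pos 2: e→f (+1), pos 3: a→c (+2) — repeating every 2. A repeating key of period 2 is used — shifts +1, +2 over and over.
Decoding gqsybte: g−1=f, q−2=o, s−1=r, y−2=w, b−1=a, t−2=r, e−1=d.

forward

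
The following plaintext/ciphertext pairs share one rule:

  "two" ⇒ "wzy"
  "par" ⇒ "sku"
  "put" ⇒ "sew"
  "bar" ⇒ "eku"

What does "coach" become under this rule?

fykfk

The rule splits by letter class: vowels +10, consonants +3.
For coach: c(cons)+3=f, o(vowel)+10=y, a(vowel)+10=k, c(cons)+3=f, h(cons)+3=k.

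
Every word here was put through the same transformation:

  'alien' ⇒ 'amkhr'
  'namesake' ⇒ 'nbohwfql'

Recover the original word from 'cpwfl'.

Each letter shifts forward by its position index (0, 1, 2, …) — the shift grows by one for each successive letter.
Decoding cpwfl: c−0=c, p−1=o, w−2=u, f−3=c, l−4=h.

couch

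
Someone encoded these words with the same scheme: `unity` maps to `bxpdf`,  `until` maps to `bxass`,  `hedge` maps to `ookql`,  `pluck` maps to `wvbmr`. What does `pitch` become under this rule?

wsamo

Shifts by position in unity: pos 0: u→b (+7), pos 1: n→x (+10), pos 2: i→p (+7), pos 3: t→d (+10) — repeating every 2. The shifts repeat in a cycle of length 2: positions 0,1,… shift by +7, +10, then the pattern repeats.
For pitch: p+7=w, i+10=s, t+7=a, c+10=m, h+7=o.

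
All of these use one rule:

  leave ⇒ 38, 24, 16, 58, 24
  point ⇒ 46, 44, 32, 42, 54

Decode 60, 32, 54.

wit

l(#12)→38 and e(#5)→24: differences scale by 2, so n = 2·pos + 14. With a=1..z=26, the number is 2·pos + 14.
Decoding 60, 32, 54: 60→(60−14)÷2=23=w, 32→(32−14)÷2=9=i, 54→(54−14)÷2=20=t.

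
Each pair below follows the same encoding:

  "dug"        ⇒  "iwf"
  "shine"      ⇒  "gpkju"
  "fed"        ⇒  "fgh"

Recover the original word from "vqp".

not

The output letters match the input read backwards, each shifted +2: dug reversed is gud. Two steps: reverse the string, then apply a Caesar shift of +2.
Decoding vqp: shift back: v−2=t, q−2=o, p−2=n → ton; then reverse → not.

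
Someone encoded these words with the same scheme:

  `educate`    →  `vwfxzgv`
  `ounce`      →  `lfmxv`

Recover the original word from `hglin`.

storm

Each pair mirrors across the alphabet (e↔v, d↔w, u↔f): positions sum to 25. This is the alphabet-reversal cipher (Atbash): a becomes z, b becomes y, etc.
Reversing it on hglin: h↔s, g↔t, l↔o, i↔r, n↔m.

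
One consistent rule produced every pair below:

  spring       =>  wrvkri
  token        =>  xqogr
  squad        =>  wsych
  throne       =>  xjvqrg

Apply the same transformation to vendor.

zgrfst

Shifts by position in spring: pos 0: s→w (+4), pos 1: p→r (+2), pos 2: r→v (+4), pos 3: i→k (+2) — repeating every 2. The shifts repeat in a cycle of length 2: positions 0,1,… shift by +4, +2, then the pattern repeats.
On vendor: v+4=z, e+2=g, n+4=r, d+2=f, o+4=s, r+2=t.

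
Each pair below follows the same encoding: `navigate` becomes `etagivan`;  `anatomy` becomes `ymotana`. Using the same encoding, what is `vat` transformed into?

tav

The output letters match the input read backwards: navigate reversed is etagivan. The word is simply reversed.
For vat: reverse → tav.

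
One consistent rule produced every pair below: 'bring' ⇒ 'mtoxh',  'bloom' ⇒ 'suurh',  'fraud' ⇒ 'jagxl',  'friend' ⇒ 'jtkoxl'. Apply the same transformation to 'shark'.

Read the word backwards and shift each letter +6.
On shark: reverse → krahs; then shift: k+6=q, r+6=x, a+6=g, h+6=n, s+6=y.

qxgny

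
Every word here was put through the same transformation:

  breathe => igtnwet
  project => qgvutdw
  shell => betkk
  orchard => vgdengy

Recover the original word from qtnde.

peach

b(1)→i(8) and r(17)→g(6) fit y≡21x+13 (mod 26); the inverse of 21 mod 26 is 5. Treating letters as 0–25, the rule is x ↦ 21x + 13 (mod 26).
Reversing it on qtnde: q(16)→5·(16−13)≡15=p; t(19)→5·(19−13)≡4=e; n(13)→5·(13−13)≡0=a; d(3)→5·(3−13)≡2=c; e(4)→5·(4−13)≡7=h (all mod 26).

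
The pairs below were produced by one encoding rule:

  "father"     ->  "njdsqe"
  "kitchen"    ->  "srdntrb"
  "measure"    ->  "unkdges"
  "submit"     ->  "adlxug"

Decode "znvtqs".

relief

In father: f→n is +8, a→j is +9, t→d is +10, h→s is +11 — the shift increases by 1 each position. Each letter shifts forward by (position + 8), i.e. 8, 9, 10, … — the shift grows by one for each successive letter.
Undoing it on znvtqs: z−8=r, n−9=e, v−10=l, t−11=i, q−12=e, s−13=f.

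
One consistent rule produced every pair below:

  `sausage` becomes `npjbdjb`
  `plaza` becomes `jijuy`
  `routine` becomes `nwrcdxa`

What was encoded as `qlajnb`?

search

Read the word backwards and shift each letter +9.
Reversing it on qlajnb: shift back: q−9=h, l−9=c, a−9=r, j−9=a, n−9=e, b−9=s → hcraes; then reverse → search.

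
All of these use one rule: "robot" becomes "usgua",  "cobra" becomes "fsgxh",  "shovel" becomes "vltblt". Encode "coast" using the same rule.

fsfya

In robot: r→u is +3, o→s is +4, b→g is +5, o→u is +6 — the shift increases by 1 each position. The shift increases by 1 at each position, starting from +3: 3, 4, 5, ….
On coast: c+3=f, o+4=s, a+5=f, s+6=y, t+7=a.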